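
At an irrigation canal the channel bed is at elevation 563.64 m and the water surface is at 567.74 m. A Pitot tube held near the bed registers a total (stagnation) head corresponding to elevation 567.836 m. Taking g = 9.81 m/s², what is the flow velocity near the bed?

Near the bed, under hydrostatic conditions, the piezometric head (z + ψ) equals the free-surface elevation, 567.74 m.
Velocity head = total − piezometric = 567.836 − 567.74 = 0.096 m.
v = √(2g·h_v) = √(2 × 9.81 × 0.096) = 1.37 m/s.

v ≈ 1.37 m/s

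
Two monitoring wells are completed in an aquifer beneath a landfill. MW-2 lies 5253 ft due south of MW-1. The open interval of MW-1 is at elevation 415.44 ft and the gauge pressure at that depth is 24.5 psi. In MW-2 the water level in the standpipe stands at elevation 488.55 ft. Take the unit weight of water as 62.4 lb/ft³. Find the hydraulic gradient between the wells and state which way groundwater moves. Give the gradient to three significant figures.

i ≈ 0.00315; groundwater flows toward the north

Pressure head at MW-1: ψ = 144·P/γ = 144 × 24.5 / 62.4 = 56.54 ft.
Total head at MW-1: h = z + ψ = 415.44 + 56.54 = 471.98 ft.
Total head at MW-2: h = 488.55 ft (water level in the piezometer is the total head).
Head difference: h(MW-1) − h(MW-2) = 471.98 − 488.55 = -16.57 ft.
Hydraulic gradient: i = |Δh| / L = 16.57 / 5253 = 0.00315.
Flow is from higher to lower head: from MW-2 toward MW-1, i.e. toward the north.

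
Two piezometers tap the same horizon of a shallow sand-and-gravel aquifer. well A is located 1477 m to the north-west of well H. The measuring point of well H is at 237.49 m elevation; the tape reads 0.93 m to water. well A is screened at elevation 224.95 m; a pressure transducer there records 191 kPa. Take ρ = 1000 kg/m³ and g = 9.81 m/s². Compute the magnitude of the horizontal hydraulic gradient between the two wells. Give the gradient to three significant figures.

i ≈ 0.00532

Total head at well H: h = 237.49 − 0.93 = 236.56 m.
Pressure head at well A: ψ = P/(ρg) = 191×1000 / (1000 × 9.81) = 19.47 m.
Total head at well A: h = z + ψ = 224.95 + 19.47 = 244.42 m.
Head difference: h(well H) − h(well A) = 236.56 − 244.42 = -7.86 m.
Hydraulic gradient: i = |Δh| / L = 7.86 / 1477 = 0.00532.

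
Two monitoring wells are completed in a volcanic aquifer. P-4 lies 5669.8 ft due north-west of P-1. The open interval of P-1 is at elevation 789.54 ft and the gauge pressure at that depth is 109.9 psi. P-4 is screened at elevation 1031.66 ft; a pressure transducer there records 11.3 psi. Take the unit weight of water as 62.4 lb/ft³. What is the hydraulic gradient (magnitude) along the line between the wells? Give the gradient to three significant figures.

i ≈ 0.00257

Pressure head at P-1: ψ = 144·P/γ = 144 × 109.9 / 62.4 = 253.62 ft.
Total head at P-1: h = z + ψ = 789.54 + 253.62 = 1043.16 ft.
Pressure head at P-4: ψ = 144·P/γ = 144 × 11.3 / 62.4 = 26.08 ft.
Total head at P-4: h = z + ψ = 1031.66 + 26.08 = 1057.74 ft.
Head difference: h(P-1) − h(P-4) = 1043.16 − 1057.74 = -14.58 ft.
Hydraulic gradient: i = |Δh| / L = 14.58 / 5669.8 = 0.00257.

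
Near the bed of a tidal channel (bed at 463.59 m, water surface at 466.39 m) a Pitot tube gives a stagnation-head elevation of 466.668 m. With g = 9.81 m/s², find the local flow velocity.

Near the bed, under hydrostatic conditions, the piezometric head (z + ψ) equals the free-surface elevation, 466.39 m.
Velocity head = total − piezometric = 466.668 − 466.39 = 0.278 m.
v = √(2g·h_v) = √(2 × 9.81 × 0.278) = 2.34 m/s.

v ≈ 2.34 m/s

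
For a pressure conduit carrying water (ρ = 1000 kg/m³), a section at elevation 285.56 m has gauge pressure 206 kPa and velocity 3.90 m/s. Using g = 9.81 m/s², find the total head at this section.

Pressure head ψ = P/(ρg) = 206×1000 / (1000 × 9.81) = 21.00 m.
Velocity head = v²/(2g) = 3.90² / (2 × 9.81) = 0.775 m.
h = z + ψ + v²/(2g) = 285.56 + 21.00 + 0.775 = 307.33 m.

h ≈ 307.33 m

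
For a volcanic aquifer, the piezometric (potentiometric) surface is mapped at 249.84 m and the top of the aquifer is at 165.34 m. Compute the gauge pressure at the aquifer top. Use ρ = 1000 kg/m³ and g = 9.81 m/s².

Pressure head at the aquifer top: ψ = h − z = 249.84 − 165.34 = 84.50 m.
P = ρgψ = 1000 × 9.81 × 84.50 = 828945 Pa ≈ 829 kPa.

P ≈ 829 kPa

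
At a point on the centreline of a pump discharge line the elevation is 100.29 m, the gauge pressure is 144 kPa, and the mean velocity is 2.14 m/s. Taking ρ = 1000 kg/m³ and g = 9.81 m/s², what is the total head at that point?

h ≈ 115.20 m

Pressure head ψ = P/(ρg) = 144×1000 / (1000 × 9.81) = 14.68 m.
Velocity head = v²/(2g) = 2.14² / (2 × 9.81) = 0.233 m.
h = z + ψ + v²/(2g) = 100.29 + 14.68 + 0.233 = 115.20 m.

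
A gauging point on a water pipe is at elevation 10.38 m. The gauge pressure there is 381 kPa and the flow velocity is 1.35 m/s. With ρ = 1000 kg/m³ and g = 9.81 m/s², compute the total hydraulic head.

Pressure head ψ = P/(ρg) = 381×1000 / (1000 × 9.81) = 38.84 m.
Velocity head = v²/(2g) = 1.35² / (2 × 9.81) = 0.093 m.
h = z + ψ + v²/(2g) = 10.38 + 38.84 + 0.093 = 49.31 m.

h ≈ 49.31 m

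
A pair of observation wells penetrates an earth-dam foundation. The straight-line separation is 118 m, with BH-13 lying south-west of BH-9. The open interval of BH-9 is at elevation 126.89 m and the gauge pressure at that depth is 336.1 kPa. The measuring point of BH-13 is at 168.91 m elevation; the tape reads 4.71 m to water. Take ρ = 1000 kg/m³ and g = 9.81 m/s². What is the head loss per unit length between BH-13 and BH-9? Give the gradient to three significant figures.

i ≈ 0.0258 m/m

Pressure head at BH-9: ψ = P/(ρg) = 336.1×1000 / (1000 × 9.81) = 34.26 m.
Total head at BH-9: h = z + ψ = 126.89 + 34.26 = 161.15 m.
Total head at BH-13: h = 168.91 − 4.71 = 164.20 m.
Head difference: h(BH-9) − h(BH-13) = 161.15 − 164.20 = -3.05 m.
Hydraulic gradient: i = |Δh| / L = 3.05 / 118 = 0.0258.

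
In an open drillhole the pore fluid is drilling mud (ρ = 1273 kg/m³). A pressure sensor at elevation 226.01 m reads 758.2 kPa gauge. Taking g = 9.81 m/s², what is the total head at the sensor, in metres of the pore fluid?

h ≈ 286.72 m

ψ = P/(ρg) = 758.2×1000 / (1273 × 9.81) = 60.71 m.
h = z + ψ = 226.01 + 60.71 = 286.72 m.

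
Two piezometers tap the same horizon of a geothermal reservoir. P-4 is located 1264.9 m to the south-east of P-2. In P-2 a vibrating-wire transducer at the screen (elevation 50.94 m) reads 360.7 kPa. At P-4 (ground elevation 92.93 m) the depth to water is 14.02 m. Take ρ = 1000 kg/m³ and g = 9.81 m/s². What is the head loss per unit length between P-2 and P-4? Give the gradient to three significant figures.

Pressure head at P-2: ψ = P/(ρg) = 360.7×1000 / (1000 × 9.81) = 36.77 m.
Total head at P-2: h = z + ψ = 50.94 + 36.77 = 87.71 m.
Total head at P-4: h = 92.93 − 14.02 = 78.91 m.
Head difference: h(P-2) − h(P-4) = 87.71 − 78.91 = 8.80 m.
Hydraulic gradient: i = |Δh| / L = 8.80 / 1264.9 = 0.00696.

i ≈ 0.00696 m/m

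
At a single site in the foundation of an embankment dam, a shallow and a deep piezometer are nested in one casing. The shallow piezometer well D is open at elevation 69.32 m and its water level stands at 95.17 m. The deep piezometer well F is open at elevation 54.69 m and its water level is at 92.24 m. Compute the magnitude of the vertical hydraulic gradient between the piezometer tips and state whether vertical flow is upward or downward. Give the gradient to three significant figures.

Total head at well D: h = 95.17 m (water level in the standpipe).
Total head at well F: h = 92.24 m.
Δh = h(well D) − h(well F) = 95.17 − 92.24 = 2.93 m.
Vertical separation Δz = 69.32 − 54.69 = 14.63 m.
|i_v| = |Δh| / Δz = 2.93 / 14.63 = 0.200.
Head is higher in the shallow piezometer, so vertical flow is downward (recharge condition).

|i_v| ≈ 0.200; vertical flow is downward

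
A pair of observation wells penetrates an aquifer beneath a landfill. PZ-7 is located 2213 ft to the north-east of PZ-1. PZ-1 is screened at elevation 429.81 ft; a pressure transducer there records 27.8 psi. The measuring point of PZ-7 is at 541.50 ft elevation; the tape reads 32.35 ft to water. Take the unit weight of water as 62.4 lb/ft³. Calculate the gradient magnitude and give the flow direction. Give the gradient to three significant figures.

i ≈ 0.00686; groundwater flows toward the south-west

Pressure head at PZ-1: ψ = 144·P/γ = 144 × 27.8 / 62.4 = 64.15 ft.
Total head at PZ-1: h = z + ψ = 429.81 + 64.15 = 493.96 ft.
Total head at PZ-7: h = 541.50 − 32.35 = 509.15 ft.
Head difference: h(PZ-1) − h(PZ-7) = 493.96 − 509.15 = -15.19 ft.
Hydraulic gradient: i = |Δh| / L = 15.19 / 2213 = 0.00686.
Flow is from higher to lower head: from PZ-7 toward PZ-1, i.e. toward the south-west.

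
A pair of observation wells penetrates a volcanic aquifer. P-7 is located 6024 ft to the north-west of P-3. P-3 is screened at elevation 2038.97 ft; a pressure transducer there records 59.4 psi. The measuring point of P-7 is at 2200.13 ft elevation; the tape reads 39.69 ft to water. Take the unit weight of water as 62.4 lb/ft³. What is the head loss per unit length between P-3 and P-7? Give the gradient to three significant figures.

Pressure head at P-3: ψ = 144·P/γ = 144 × 59.4 / 62.4 = 137.08 ft.
Total head at P-3: h = z + ψ = 2038.97 + 137.08 = 2176.05 ft.
Total head at P-7: h = 2200.13 − 39.69 = 2160.44 ft.
Head difference: h(P-3) − h(P-7) = 2176.05 − 2160.44 = 15.61 ft.
Hydraulic gradient: i = |Δh| / L = 15.61 / 6024 = 0.00259.

i ≈ 0.00259 ft/ft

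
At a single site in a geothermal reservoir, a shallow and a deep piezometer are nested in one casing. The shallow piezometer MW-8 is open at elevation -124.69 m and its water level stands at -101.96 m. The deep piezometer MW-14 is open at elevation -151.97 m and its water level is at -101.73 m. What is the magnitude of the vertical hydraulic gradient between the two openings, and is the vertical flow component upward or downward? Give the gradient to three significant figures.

|i_v| ≈ 0.00843; vertical flow is upward

Total head at MW-8: h = -101.96 m (water level in the standpipe).
Total head at MW-14: h = -101.73 m.
Δh = h(MW-8) − h(MW-14) = -101.96 − (-101.73) = -0.23 m.
Vertical separation Δz = -124.69 − (-151.97) = 27.28 m.
|i_v| = |Δh| / Δz = 0.23 / 27.28 = 0.00843.
Head is higher in the deep piezometer, so vertical flow is upward (discharge condition).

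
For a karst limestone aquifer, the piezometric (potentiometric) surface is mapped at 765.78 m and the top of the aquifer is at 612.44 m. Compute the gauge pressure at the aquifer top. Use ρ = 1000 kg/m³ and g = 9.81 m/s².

P ≈ 1500 kPa

Pressure head at the aquifer top: ψ = h − z = 765.78 − 612.44 = 153.34 m.
P = ρgψ = 1000 × 9.81 × 153.34 = 1504265 Pa ≈ 1500 kPa.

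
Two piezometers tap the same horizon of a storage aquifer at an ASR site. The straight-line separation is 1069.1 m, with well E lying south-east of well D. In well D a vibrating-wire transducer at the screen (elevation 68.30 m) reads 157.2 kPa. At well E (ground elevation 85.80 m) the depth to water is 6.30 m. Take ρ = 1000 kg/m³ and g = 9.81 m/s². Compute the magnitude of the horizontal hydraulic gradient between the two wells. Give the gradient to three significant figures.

i ≈ 0.00451

Pressure head at well D: ψ = P/(ρg) = 157.2×1000 / (1000 × 9.81) = 16.02 m.
Total head at well D: h = z + ψ = 68.30 + 16.02 = 84.32 m.
Total head at well E: h = 85.80 − 6.30 = 79.50 m.
Head difference: h(well D) − h(well E) = 84.32 − 79.50 = 4.82 m.
Hydraulic gradient: i = |Δh| / L = 4.82 / 1069.1 = 0.00451.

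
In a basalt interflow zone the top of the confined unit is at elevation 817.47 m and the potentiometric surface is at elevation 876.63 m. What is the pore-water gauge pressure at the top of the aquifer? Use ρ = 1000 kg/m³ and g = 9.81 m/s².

P ≈ 580 kPa

Pressure head at the aquifer top: ψ = h − z = 876.63 − 817.47 = 59.16 m.
P = ρgψ = 1000 × 9.81 × 59.16 = 580360 Pa ≈ 580 kPa.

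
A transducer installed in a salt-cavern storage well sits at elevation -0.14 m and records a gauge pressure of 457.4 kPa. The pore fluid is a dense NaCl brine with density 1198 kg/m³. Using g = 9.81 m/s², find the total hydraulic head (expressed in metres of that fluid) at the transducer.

h ≈ 38.78 m

ψ = P/(ρg) = 457.4×1000 / (1198 × 9.81) = 38.92 m.
h = z + ψ = -0.14 + 38.92 = 38.78 m.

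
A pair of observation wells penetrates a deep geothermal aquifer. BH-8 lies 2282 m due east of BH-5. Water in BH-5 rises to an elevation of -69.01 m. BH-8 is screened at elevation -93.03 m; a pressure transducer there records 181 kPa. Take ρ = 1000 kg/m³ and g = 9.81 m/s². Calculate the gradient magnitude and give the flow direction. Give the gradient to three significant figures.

i ≈ 0.00244; groundwater flows toward the east

Total head at BH-5: h = -69.01 m (water level in the piezometer is the total head).
Pressure head at BH-8: ψ = P/(ρg) = 181×1000 / (1000 × 9.81) = 18.45 m.
Total head at BH-8: h = z + ψ = -93.03 + 18.45 = -74.58 m.
Head difference: h(BH-5) − h(BH-8) = -69.01 − (-74.58) = 5.57 m.
Hydraulic gradient: i = |Δh| / L = 5.57 / 2282 = 0.00244.
Flow is from higher to lower head: from BH-5 toward BH-8, i.e. toward the east.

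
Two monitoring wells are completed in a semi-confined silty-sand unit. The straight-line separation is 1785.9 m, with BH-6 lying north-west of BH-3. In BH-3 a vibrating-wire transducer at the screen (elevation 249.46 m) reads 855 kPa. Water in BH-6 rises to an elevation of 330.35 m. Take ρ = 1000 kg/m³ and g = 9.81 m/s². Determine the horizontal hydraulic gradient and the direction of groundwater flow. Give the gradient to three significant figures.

i ≈ 0.00351; groundwater flows toward the north-west

Pressure head at BH-3: ψ = P/(ρg) = 855×1000 / (1000 × 9.81) = 87.16 m.
Total head at BH-3: h = z + ψ = 249.46 + 87.16 = 336.62 m.
Total head at BH-6: h = 330.35 m (water level in the piezometer is the total head).
Head difference: h(BH-3) − h(BH-6) = 336.62 − 330.35 = 6.27 m.
Hydraulic gradient: i = |Δh| / L = 6.27 / 1785.9 = 0.00351.
Flow is from higher to lower head: from BH-3 toward BH-6, i.e. toward the north-west.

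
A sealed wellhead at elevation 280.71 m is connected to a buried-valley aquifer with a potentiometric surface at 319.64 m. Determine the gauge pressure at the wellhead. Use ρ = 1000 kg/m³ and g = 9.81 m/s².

P ≈ 382 kPa

Head above the cap: Δh = 319.64 − 280.71 = 38.93 m.
P = ρgΔh = 1000 × 9.81 × 38.93 = 381903 Pa ≈ 382 kPa.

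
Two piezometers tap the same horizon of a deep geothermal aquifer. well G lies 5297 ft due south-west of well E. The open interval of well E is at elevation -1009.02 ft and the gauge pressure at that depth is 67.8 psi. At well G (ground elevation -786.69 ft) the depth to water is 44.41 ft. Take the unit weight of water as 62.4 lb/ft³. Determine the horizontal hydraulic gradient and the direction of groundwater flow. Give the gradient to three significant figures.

Pressure head at well E: ψ = 144·P/γ = 144 × 67.8 / 62.4 = 156.46 ft.
Total head at well E: h = z + ψ = -1009.02 + 156.46 = -852.56 ft.
Total head at well G: h = -786.69 − 44.41 = -831.10 ft.
Head difference: h(well E) − h(well G) = -852.56 − (-831.10) = -21.46 ft.
Hydraulic gradient: i = |Δh| / L = 21.46 / 5297 = 0.00405.
Flow is from higher to lower head: from well G toward well E, i.e. toward the north-east.

i ≈ 0.00405; groundwater flows toward the north-east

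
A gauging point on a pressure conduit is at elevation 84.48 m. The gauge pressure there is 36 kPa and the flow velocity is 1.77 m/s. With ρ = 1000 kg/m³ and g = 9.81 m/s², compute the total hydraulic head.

h ≈ 88.31 m

Pressure head ψ = P/(ρg) = 36×1000 / (1000 × 9.81) = 3.67 m.
Velocity head = v²/(2g) = 1.77² / (2 × 9.81) = 0.160 m.
h = z + ψ + v²/(2g) = 84.48 + 3.67 + 0.160 = 88.31 m.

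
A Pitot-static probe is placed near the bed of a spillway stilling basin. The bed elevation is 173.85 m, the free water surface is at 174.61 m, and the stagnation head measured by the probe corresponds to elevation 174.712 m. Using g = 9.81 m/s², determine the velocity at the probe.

Near the bed, under hydrostatic conditions, the piezometric head (z + ψ) equals the free-surface elevation, 174.61 m.
Velocity head = total − piezometric = 174.712 − 174.61 = 0.102 m.
v = √(2g·h_v) = √(2 × 9.81 × 0.102) = 1.41 m/s.

v ≈ 1.41 m/s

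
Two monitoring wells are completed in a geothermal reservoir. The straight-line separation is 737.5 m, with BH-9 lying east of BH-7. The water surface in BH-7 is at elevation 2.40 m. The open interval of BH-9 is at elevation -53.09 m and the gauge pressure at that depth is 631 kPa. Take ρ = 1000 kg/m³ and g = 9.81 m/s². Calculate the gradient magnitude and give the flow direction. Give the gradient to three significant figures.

i ≈ 0.0120; groundwater flows toward the west

Total head at BH-7: h = 2.40 m (water level in the piezometer is the total head).
Pressure head at BH-9: ψ = P/(ρg) = 631×1000 / (1000 × 9.81) = 64.32 m.
Total head at BH-9: h = z + ψ = -53.09 + 64.32 = 11.23 m.
Head difference: h(BH-7) − h(BH-9) = 2.40 − 11.23 = -8.83 m.
Hydraulic gradient: i = |Δh| / L = 8.83 / 737.5 = 0.0120.
Flow is from higher to lower head: from BH-9 toward BH-7, i.e. toward the west.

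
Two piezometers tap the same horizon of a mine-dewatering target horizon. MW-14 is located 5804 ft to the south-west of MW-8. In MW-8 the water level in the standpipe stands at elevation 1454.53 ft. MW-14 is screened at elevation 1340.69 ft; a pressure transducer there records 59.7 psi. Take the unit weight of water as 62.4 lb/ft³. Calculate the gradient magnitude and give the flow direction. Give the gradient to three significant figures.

Total head at MW-8: h = 1454.53 ft (water level in the piezometer is the total head).
Pressure head at MW-14: ψ = 144·P/γ = 144 × 59.7 / 62.4 = 137.77 ft.
Total head at MW-14: h = z + ψ = 1340.69 + 137.77 = 1478.46 ft.
Head difference: h(MW-8) − h(MW-14) = 1454.53 − 1478.46 = -23.93 ft.
Hydraulic gradient: i = |Δh| / L = 23.93 / 5804 = 0.00412.
Flow is from higher to lower head: from MW-14 toward MW-8, i.e. toward the north-east.

i ≈ 0.00412; groundwater flows toward the north-east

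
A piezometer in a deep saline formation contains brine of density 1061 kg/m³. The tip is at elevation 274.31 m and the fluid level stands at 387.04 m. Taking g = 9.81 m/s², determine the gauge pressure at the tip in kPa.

Pressure head ψ = h − z = 387.04 − 274.31 = 112.73 m.
P = ρgψ = 1061 × 9.81 × 112.73 = 1173340 Pa ≈ 1170 kPa.

P ≈ 1170 kPa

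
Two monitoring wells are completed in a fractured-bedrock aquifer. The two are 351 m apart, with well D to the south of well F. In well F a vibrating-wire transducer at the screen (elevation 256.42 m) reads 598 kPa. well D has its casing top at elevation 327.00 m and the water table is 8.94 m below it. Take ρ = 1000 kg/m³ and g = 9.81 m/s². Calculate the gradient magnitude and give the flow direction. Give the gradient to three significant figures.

Pressure head at well F: ψ = P/(ρg) = 598×1000 / (1000 × 9.81) = 60.96 m.
Total head at well F: h = z + ψ = 256.42 + 60.96 = 317.38 m.
Total head at well D: h = 327.00 − 8.94 = 318.06 m.
Head difference: h(well F) − h(well D) = 317.38 − 318.06 = -0.68 m.
Hydraulic gradient: i = |Δh| / L = 0.68 / 351 = 0.00194.
Flow is from higher to lower head: from well D toward well F, i.e. toward the north.

i ≈ 0.00194; groundwater flows toward the north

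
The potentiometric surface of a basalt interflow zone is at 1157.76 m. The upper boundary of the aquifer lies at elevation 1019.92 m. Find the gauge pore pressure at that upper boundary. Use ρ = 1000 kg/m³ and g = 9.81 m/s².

Pressure head at the aquifer top: ψ = h − z = 1157.76 − 1019.92 = 137.84 m.
P = ρgψ = 1000 × 9.81 × 137.84 = 1352210 Pa ≈ 1350 kPa.

P ≈ 1350 kPa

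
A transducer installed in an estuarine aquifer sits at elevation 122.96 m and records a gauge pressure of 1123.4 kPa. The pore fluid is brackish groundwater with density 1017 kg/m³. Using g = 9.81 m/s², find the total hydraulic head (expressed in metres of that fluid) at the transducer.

ψ = P/(ρg) = 1123.4×1000 / (1017 × 9.81) = 112.60 m.
h = z + ψ = 122.96 + 112.60 = 235.56 m.

h ≈ 235.56 m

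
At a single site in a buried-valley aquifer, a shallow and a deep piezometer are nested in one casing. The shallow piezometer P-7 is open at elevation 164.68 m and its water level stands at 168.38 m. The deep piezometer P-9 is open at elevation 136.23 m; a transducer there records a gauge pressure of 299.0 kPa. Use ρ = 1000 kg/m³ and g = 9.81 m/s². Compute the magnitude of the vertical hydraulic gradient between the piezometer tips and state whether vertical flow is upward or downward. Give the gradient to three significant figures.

|i_v| ≈ 0.0587; vertical flow is downward

Total head at P-7: h = 168.38 m (water level in the standpipe).
Pressure head at P-9: ψ = P/(ρg) = 299.0×1000 / (1000 × 9.81) = 30.48 m.
Total head at P-9: h = z + ψ = 136.23 + 30.48 = 166.71 m.
Δh = h(P-7) − h(P-9) = 168.38 − 166.71 = 1.67 m.
Vertical separation Δz = 164.68 − 136.23 = 28.45 m.
|i_v| = |Δh| / Δz = 1.67 / 28.45 = 0.0587.
Head is higher in the shallow piezometer, so vertical flow is downward (recharge condition).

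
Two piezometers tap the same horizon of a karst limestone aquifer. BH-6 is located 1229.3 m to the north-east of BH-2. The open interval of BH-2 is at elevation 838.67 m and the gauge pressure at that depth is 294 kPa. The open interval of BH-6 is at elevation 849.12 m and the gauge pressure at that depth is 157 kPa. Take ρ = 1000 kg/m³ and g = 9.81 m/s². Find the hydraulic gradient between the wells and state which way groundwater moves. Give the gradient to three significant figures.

Pressure head at BH-2: ψ = P/(ρg) = 294×1000 / (1000 × 9.81) = 29.97 m.
Total head at BH-2: h = z + ψ = 838.67 + 29.97 = 868.64 m.
Pressure head at BH-6: ψ = P/(ρg) = 157×1000 / (1000 × 9.81) = 16.00 m.
Total head at BH-6: h = z + ψ = 849.12 + 16.00 = 865.12 m.
Head difference: h(BH-2) − h(BH-6) = 868.64 − 865.12 = 3.52 m.
Hydraulic gradient: i = |Δh| / L = 3.52 / 1229.3 = 0.00286.
Flow is from higher to lower head: from BH-2 toward BH-6, i.e. toward the north-east.

i ≈ 0.00286; groundwater flows toward the north-east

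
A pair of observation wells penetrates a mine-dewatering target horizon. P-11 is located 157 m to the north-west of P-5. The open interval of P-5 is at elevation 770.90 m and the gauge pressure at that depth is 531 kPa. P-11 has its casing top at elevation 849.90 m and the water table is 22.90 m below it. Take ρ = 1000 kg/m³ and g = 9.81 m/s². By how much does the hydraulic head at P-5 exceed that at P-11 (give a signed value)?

Pressure head at P-5: ψ = P/(ρg) = 531×1000 / (1000 × 9.81) = 54.13 m.
Total head at P-5: h = z + ψ = 770.90 + 54.13 = 825.03 m.
Total head at P-11: h = 849.90 − 22.90 = 827.00 m.
Head difference: h(P-5) − h(P-11) = 825.03 − 827.00 = -1.97 m.

Δh ≈ -1.97 m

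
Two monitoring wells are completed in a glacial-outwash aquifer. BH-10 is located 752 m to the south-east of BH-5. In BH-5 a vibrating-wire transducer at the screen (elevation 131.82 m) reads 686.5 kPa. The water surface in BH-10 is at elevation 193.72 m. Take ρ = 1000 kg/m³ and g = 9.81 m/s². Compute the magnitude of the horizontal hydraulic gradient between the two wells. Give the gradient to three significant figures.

Pressure head at BH-5: ψ = P/(ρg) = 686.5×1000 / (1000 × 9.81) = 69.98 m.
Total head at BH-5: h = z + ψ = 131.82 + 69.98 = 201.80 m.
Total head at BH-10: h = 193.72 m (water level in the piezometer is the total head).
Head difference: h(BH-5) − h(BH-10) = 201.80 − 193.72 = 8.08 m.
Hydraulic gradient: i = |Δh| / L = 8.08 / 752 = 0.0107.

i ≈ 0.0107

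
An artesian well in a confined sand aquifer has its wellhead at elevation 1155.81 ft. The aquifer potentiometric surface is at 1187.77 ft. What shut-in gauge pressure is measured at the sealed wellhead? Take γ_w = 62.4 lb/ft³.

P ≈ 13.8 psi

Head above the cap: Δh = 1187.77 − 1155.81 = 31.96 ft.
P = γΔh/144 = 62.4 × 31.96 / 144 = 13.8 psi.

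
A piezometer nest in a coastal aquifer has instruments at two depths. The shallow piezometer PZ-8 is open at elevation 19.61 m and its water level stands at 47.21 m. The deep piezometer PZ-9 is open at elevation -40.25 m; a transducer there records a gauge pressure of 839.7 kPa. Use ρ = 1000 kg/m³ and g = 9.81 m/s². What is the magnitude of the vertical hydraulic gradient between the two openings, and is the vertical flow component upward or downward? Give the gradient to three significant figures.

Total head at PZ-8: h = 47.21 m (water level in the standpipe).
Pressure head at PZ-9: ψ = P/(ρg) = 839.7×1000 / (1000 × 9.81) = 85.60 m.
Total head at PZ-9: h = z + ψ = -40.25 + 85.60 = 45.35 m.
Δh = h(PZ-8) − h(PZ-9) = 47.21 − 45.35 = 1.86 m.
Vertical separation Δz = 19.61 − (-40.25) = 59.86 m.
|i_v| = |Δh| / Δz = 1.86 / 59.86 = 0.0311.
Head is higher in the shallow piezometer, so vertical flow is downward (recharge condition).

|i_v| ≈ 0.0311; vertical flow is downward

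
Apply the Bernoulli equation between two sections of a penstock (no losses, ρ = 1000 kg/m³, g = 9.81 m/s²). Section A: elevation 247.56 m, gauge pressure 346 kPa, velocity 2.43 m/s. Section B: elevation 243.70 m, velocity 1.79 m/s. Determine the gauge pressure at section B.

P₂ ≈ 385 kPa

Pressure head at A: ψ₁ = P₁/(ρg) = 346×1000 / (1000 × 9.81) = 35.27 m.
Velocity heads: v₁²/2g = 2.43²/19.62 = 0.301 m; v₂²/2g = 1.79²/19.62 = 0.163 m.
Total head H = z₁ + ψ₁ + v₁²/2g = 247.56 + 35.27 + 0.301 = 283.13 m.
ψ₂ = H − z₂ − v₂²/2g = 283.13 − 243.70 − 0.163 = 39.27 m.
P₂ = ρgψ₂ = 1000 × 9.81 × 39.27 ≈ 385 kPa.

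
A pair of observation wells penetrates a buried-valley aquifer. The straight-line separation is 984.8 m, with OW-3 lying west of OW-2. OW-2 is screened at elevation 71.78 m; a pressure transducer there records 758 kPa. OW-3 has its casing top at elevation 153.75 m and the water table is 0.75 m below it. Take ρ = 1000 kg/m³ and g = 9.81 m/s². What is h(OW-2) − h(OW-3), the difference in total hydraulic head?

Δh ≈ -3.95 m

Pressure head at OW-2: ψ = P/(ρg) = 758×1000 / (1000 × 9.81) = 77.27 m.
Total head at OW-2: h = z + ψ = 71.78 + 77.27 = 149.05 m.
Total head at OW-3: h = 153.75 − 0.75 = 153.00 m.
Head difference: h(OW-2) − h(OW-3) = 149.05 − 153.00 = -3.95 m.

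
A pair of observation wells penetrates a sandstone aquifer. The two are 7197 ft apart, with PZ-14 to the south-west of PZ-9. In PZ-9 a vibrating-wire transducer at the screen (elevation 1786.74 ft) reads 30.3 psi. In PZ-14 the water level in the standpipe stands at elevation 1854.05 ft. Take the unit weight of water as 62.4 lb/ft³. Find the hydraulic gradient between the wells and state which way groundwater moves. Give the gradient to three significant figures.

Pressure head at PZ-9: ψ = 144·P/γ = 144 × 30.3 / 62.4 = 69.92 ft.
Total head at PZ-9: h = z + ψ = 1786.74 + 69.92 = 1856.66 ft.
Total head at PZ-14: h = 1854.05 ft (water level in the piezometer is the total head).
Head difference: h(PZ-9) − h(PZ-14) = 1856.66 − 1854.05 = 2.61 ft.
Hydraulic gradient: i = |Δh| / L = 2.61 / 7197 = 0.000363.
Flow is from higher to lower head: from PZ-9 toward PZ-14, i.e. toward the south-west.

i ≈ 0.000363; groundwater flows toward the south-west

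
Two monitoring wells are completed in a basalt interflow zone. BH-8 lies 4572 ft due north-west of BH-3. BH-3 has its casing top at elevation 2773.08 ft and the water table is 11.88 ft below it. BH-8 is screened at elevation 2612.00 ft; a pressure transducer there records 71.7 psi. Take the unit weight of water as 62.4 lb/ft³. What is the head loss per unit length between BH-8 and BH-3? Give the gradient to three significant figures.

i ≈ 0.00356 ft/ft

Total head at BH-3: h = 2773.08 − 11.88 = 2761.20 ft.
Pressure head at BH-8: ψ = 144·P/γ = 144 × 71.7 / 62.4 = 165.46 ft.
Total head at BH-8: h = z + ψ = 2612.00 + 165.46 = 2777.46 ft.
Head difference: h(BH-3) − h(BH-8) = 2761.20 − 2777.46 = -16.26 ft.
Hydraulic gradient: i = |Δh| / L = 16.26 / 4572 = 0.00356.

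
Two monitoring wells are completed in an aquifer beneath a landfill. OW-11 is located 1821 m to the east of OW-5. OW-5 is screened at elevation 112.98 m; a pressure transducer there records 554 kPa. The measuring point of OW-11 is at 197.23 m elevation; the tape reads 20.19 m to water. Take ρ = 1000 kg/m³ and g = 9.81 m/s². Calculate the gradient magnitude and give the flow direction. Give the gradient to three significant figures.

i ≈ 0.00417; groundwater flows toward the west

Pressure head at OW-5: ψ = P/(ρg) = 554×1000 / (1000 × 9.81) = 56.47 m.
Total head at OW-5: h = z + ψ = 112.98 + 56.47 = 169.45 m.
Total head at OW-11: h = 197.23 − 20.19 = 177.04 m.
Head difference: h(OW-5) − h(OW-11) = 169.45 − 177.04 = -7.59 m.
Hydraulic gradient: i = |Δh| / L = 7.59 / 1821 = 0.00417.
Flow is from higher to lower head: from OW-11 toward OW-5, i.e. toward the west.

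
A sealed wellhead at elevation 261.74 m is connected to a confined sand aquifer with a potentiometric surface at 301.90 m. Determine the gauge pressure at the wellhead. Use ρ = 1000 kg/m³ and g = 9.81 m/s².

Head above the cap: Δh = 301.90 − 261.74 = 40.16 m.
P = ρgΔh = 1000 × 9.81 × 40.16 = 393970 Pa ≈ 394 kPa.

P ≈ 394 kPa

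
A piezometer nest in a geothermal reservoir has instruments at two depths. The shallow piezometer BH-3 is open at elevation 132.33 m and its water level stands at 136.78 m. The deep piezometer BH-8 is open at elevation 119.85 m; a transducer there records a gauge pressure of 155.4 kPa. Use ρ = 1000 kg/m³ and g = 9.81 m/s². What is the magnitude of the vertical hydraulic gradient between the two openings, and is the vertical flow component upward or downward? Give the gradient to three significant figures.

|i_v| ≈ 0.0873; vertical flow is downward

Total head at BH-3: h = 136.78 m (water level in the standpipe).
Pressure head at BH-8: ψ = P/(ρg) = 155.4×1000 / (1000 × 9.81) = 15.84 m.
Total head at BH-8: h = z + ψ = 119.85 + 15.84 = 135.69 m.
Δh = h(BH-3) − h(BH-8) = 136.78 − 135.69 = 1.09 m.
Vertical separation Δz = 132.33 − 119.85 = 12.48 m.
|i_v| = |Δh| / Δz = 1.09 / 12.48 = 0.0873.
Head is higher in the shallow piezometer, so vertical flow is downward (recharge condition).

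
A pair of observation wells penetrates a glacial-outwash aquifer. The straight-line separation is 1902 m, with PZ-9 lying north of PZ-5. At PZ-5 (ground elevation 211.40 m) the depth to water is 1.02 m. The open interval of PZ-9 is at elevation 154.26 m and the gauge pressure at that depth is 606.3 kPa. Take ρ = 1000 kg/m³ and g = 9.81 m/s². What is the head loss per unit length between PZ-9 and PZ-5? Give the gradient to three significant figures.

Total head at PZ-5: h = 211.40 − 1.02 = 210.38 m.
Pressure head at PZ-9: ψ = P/(ρg) = 606.3×1000 / (1000 × 9.81) = 61.80 m.
Total head at PZ-9: h = z + ψ = 154.26 + 61.80 = 216.06 m.
Head difference: h(PZ-5) − h(PZ-9) = 210.38 − 216.06 = -5.68 m.
Hydraulic gradient: i = |Δh| / L = 5.68 / 1902 = 0.00299.

i ≈ 0.00299 m/m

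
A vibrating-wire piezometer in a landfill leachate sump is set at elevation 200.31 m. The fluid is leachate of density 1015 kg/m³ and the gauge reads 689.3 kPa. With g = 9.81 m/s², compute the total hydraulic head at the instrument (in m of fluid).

h ≈ 269.54 m

ψ = P/(ρg) = 689.3×1000 / (1015 × 9.81) = 69.23 m.
h = z + ψ = 200.31 + 69.23 = 269.54 m.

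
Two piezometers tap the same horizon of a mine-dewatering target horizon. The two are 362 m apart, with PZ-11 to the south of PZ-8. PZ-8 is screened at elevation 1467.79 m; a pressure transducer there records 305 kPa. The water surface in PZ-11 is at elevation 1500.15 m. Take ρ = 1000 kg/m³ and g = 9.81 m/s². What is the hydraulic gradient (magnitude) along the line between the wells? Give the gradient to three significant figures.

i ≈ 0.00351

Pressure head at PZ-8: ψ = P/(ρg) = 305×1000 / (1000 × 9.81) = 31.09 m.
Total head at PZ-8: h = z + ψ = 1467.79 + 31.09 = 1498.88 m.
Total head at PZ-11: h = 1500.15 m (water level in the piezometer is the total head).
Head difference: h(PZ-8) − h(PZ-11) = 1498.88 − 1500.15 = -1.27 m.
Hydraulic gradient: i = |Δh| / L = 1.27 / 362 = 0.00351.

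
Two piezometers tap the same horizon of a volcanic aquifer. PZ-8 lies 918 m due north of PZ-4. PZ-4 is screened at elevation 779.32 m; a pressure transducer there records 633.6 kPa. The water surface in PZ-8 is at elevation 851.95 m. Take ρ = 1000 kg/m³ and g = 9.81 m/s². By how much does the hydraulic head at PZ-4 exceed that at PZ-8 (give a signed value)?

Δh ≈ -8.04 m

Pressure head at PZ-4: ψ = P/(ρg) = 633.6×1000 / (1000 × 9.81) = 64.59 m.
Total head at PZ-4: h = z + ψ = 779.32 + 64.59 = 843.91 m.
Total head at PZ-8: h = 851.95 m (water level in the piezometer is the total head).
Head difference: h(PZ-4) − h(PZ-8) = 843.91 − 851.95 = -8.04 m.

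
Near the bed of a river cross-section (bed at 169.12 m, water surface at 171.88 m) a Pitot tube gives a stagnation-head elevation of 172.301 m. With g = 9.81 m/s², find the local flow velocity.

Near the bed, under hydrostatic conditions, the piezometric head (z + ψ) equals the free-surface elevation, 171.88 m.
Velocity head = total − piezometric = 172.301 − 171.88 = 0.421 m.
v = √(2g·h_v) = √(2 × 9.81 × 0.421) = 2.87 m/s.

v ≈ 2.87 m/s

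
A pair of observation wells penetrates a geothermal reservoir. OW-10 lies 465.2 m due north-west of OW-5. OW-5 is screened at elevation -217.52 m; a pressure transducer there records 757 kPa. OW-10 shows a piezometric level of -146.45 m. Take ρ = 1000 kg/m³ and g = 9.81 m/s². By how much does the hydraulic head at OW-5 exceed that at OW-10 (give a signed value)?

Δh ≈ 6.10 m

Pressure head at OW-5: ψ = P/(ρg) = 757×1000 / (1000 × 9.81) = 77.17 m.
Total head at OW-5: h = z + ψ = -217.52 + 77.17 = -140.35 m.
Total head at OW-10: h = -146.45 m (water level in the piezometer is the total head).
Head difference: h(OW-5) − h(OW-10) = -140.35 − (-146.45) = 6.10 m.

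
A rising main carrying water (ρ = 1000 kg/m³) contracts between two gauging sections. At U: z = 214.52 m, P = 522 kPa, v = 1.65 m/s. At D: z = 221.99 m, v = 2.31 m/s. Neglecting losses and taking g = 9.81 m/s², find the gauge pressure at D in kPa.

Pressure head at U: ψ₁ = P₁/(ρg) = 522×1000 / (1000 × 9.81) = 53.21 m.
Velocity heads: v₁²/2g = 1.65²/19.62 = 0.139 m; v₂²/2g = 2.31²/19.62 = 0.272 m.
Total head H = z₁ + ψ₁ + v₁²/2g = 214.52 + 53.21 + 0.139 = 267.87 m.
ψ₂ = H − z₂ − v₂²/2g = 267.87 − 221.99 − 0.272 = 45.61 m.
P₂ = ρgψ₂ = 1000 × 9.81 × 45.61 ≈ 447 kPa.

P₂ ≈ 447 kPa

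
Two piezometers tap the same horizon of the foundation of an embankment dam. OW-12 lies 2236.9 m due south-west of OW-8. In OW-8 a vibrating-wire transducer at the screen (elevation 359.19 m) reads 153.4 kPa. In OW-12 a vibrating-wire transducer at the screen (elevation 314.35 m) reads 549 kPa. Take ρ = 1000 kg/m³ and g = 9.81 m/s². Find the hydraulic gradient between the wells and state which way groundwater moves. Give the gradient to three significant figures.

Pressure head at OW-8: ψ = P/(ρg) = 153.4×1000 / (1000 × 9.81) = 15.64 m.
Total head at OW-8: h = z + ψ = 359.19 + 15.64 = 374.83 m.
Pressure head at OW-12: ψ = P/(ρg) = 549×1000 / (1000 × 9.81) = 55.96 m.
Total head at OW-12: h = z + ψ = 314.35 + 55.96 = 370.31 m.
Head difference: h(OW-8) − h(OW-12) = 374.83 − 370.31 = 4.52 m.
Hydraulic gradient: i = |Δh| / L = 4.52 / 2236.9 = 0.00202.
Flow is from higher to lower head: from OW-8 toward OW-12, i.e. toward the south-west.

i ≈ 0.00202; groundwater flows toward the south-west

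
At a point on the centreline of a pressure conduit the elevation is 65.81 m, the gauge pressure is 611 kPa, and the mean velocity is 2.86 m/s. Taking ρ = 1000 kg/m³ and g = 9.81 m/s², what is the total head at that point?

h ≈ 128.51 m

Pressure head ψ = P/(ρg) = 611×1000 / (1000 × 9.81) = 62.28 m.
Velocity head = v²/(2g) = 2.86² / (2 × 9.81) = 0.417 m.
h = z + ψ + v²/(2g) = 65.81 + 62.28 + 0.417 = 128.51 m.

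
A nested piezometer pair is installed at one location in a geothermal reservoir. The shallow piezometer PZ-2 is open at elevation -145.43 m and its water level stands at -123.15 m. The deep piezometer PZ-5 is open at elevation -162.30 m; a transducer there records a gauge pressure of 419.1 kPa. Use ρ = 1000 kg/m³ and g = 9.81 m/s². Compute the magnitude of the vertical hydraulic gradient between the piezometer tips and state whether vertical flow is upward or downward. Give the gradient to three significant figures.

|i_v| ≈ 0.212; vertical flow is upward

Total head at PZ-2: h = -123.15 m (water level in the standpipe).
Pressure head at PZ-5: ψ = P/(ρg) = 419.1×1000 / (1000 × 9.81) = 42.72 m.
Total head at PZ-5: h = z + ψ = -162.30 + 42.72 = -119.58 m.
Δh = h(PZ-2) − h(PZ-5) = -123.15 − (-119.58) = -3.57 m.
Vertical separation Δz = -145.43 − (-162.30) = 16.87 m.
|i_v| = |Δh| / Δz = 3.57 / 16.87 = 0.212.
Head is higher in the deep piezometer, so vertical flow is upward (discharge condition).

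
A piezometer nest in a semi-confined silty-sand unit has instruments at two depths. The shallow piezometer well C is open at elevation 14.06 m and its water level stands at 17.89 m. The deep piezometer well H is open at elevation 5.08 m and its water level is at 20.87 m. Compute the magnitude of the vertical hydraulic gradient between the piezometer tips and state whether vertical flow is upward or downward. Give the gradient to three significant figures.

Total head at well C: h = 17.89 m (water level in the standpipe).
Total head at well H: h = 20.87 m.
Δh = h(well C) − h(well H) = 17.89 − 20.87 = -2.98 m.
Vertical separation Δz = 14.06 − 5.08 = 8.98 m.
|i_v| = |Δh| / Δz = 2.98 / 8.98 = 0.332.
Head is higher in the deep piezometer, so vertical flow is upward (discharge condition).

|i_v| ≈ 0.332; vertical flow is upward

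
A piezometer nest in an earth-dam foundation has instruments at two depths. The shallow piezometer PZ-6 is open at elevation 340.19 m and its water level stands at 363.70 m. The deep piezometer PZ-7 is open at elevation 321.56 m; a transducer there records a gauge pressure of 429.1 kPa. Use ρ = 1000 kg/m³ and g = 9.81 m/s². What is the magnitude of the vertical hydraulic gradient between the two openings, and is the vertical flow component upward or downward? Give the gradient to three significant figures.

Total head at PZ-6: h = 363.70 m (water level in the standpipe).
Pressure head at PZ-7: ψ = P/(ρg) = 429.1×1000 / (1000 × 9.81) = 43.74 m.
Total head at PZ-7: h = z + ψ = 321.56 + 43.74 = 365.30 m.
Δh = h(PZ-6) − h(PZ-7) = 363.70 − 365.30 = -1.60 m.
Vertical separation Δz = 340.19 − 321.56 = 18.63 m.
|i_v| = |Δh| / Δz = 1.60 / 18.63 = 0.0859.
Head is higher in the deep piezometer, so vertical flow is upward (discharge condition).

|i_v| ≈ 0.0859; vertical flow is upward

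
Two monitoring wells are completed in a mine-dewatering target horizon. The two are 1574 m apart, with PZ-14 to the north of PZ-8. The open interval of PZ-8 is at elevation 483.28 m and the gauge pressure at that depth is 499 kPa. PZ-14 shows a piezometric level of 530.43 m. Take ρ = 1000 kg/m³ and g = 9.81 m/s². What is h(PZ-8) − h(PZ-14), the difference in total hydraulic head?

Pressure head at PZ-8: ψ = P/(ρg) = 499×1000 / (1000 × 9.81) = 50.87 m.
Total head at PZ-8: h = z + ψ = 483.28 + 50.87 = 534.15 m.
Total head at PZ-14: h = 530.43 m (water level in the piezometer is the total head).
Head difference: h(PZ-8) − h(PZ-14) = 534.15 − 530.43 = 3.72 m.

Δh ≈ 3.72 m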